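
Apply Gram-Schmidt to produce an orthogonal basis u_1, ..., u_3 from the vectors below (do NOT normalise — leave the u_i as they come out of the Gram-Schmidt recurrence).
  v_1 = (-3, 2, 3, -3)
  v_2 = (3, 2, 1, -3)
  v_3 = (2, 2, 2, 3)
Orthogonal basis:
  u_1 = (-3, 2, 3, -3)
  u_2 = (114/31, 48/31, 10/31, -72/31)
  u_3 = (67/83, 168/83, 201/83, 246/83)

Apply the Gram-Schmidt recurrence
  u_1 = v_1
  u_i = v_i − Σ_{j<i} ((v_i · u_j) / (u_j · u_j)) · u_j.

Step by step this gives:
  u_1 = (-3, 2, 3, -3)
  u_2 = (114/31, 48/31, 10/31, -72/31)
  u_3 = (67/83, 168/83, 201/83, 246/83)

Orthogonality check:
  u_2 · u_1 = 0 (should be 0)
  u_3 · u_1 = 0 (should be 0)
  u_3 · u_2 = 0 (should be 0)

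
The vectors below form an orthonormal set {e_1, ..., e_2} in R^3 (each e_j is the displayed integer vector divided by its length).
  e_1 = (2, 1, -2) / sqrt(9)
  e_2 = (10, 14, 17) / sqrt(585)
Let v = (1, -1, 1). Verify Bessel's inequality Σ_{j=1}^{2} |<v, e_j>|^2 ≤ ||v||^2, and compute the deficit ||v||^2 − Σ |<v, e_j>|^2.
Σ |<v, e_j>|^2 = 2/5; ||v||^2 = 3; deficit = 13/5

Write each e_j = u_j / sqrt(<u_j, u_j>) where u_j is the displayed integer vector. Then <v, e_j> = <v, u_j> / sqrt(<u_j, u_j>), so |<v, e_j>|^2 = <v, u_j>^2 / <u_j, u_j>.
Coefficients: <v, e_1> = -1/sqrt(9), <v, e_2> = 13/sqrt(585).
Square and sum: Σ |<v, e_j>|^2 = 2/5.
Compute ||v||^2 = v·v = 3.
Deficit = 3 − 2/5 = 13/5 ≥ 0, confirming Bessel's inequality. (The deficit equals ||v − Σ <v,e_j> e_j||^2, the squared distance from v to span{e_j}.)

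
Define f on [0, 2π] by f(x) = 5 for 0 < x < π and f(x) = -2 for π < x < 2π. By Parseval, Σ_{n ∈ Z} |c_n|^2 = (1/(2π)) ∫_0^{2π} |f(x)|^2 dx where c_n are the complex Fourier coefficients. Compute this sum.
Σ |c_n|^2 = 29/2

Parseval equates the L^2 energy of f (normalised by 1/(2π)) with the ℓ^2 sum of its Fourier coefficients: (1/(2π)) ∫_0^{2π} |f|^2 = Σ |c_n|^2.
Compute the left side: (1/(2π)) [∫_0^π 5^2 dx + ∫_π^{2π} (-2)^2 dx] = (1/(2π)) · (25π + 4π) = (25 + 4)/2 = 29/2.
So Σ_{n ∈ Z} |c_n|^2 = 29/2.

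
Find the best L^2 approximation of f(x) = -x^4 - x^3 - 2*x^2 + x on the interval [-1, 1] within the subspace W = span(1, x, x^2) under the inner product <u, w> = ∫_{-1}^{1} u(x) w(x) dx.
g(x) = -20*x^2/7 + 2*x/5 + 3/35

The best approximation g ∈ W is the orthogonal projection of f onto W. Writing g = a_0 + a_1 x + a_2 x^2, the coefficients solve the normal equations G · a = b where
  G_{ij} = <φ_i, φ_j> and b_i = <f, φ_i>, with φ_0 = 1, φ_1 = x, φ_2 = x^2.
G =
  [2, 0, 2/3]
  [0, 2/3, 0]
  [2/3, 0, 2/5],
b = (-26/15, 4/15, -38/35).
Solving gives a_0 = 3/35, a_1 = 2/5, a_2 = -20/7, so
  g(x) = -20*x^2/7 + 2*x/5 + 3/35.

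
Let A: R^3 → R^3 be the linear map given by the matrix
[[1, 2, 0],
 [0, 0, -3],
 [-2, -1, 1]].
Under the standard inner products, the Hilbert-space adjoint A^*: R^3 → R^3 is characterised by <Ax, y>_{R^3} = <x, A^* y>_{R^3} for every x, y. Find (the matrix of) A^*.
A^* = A^T =
[[1, 0, -2],
 [2, 0, -1],
 [0, -3, 1]]

For real matrices with standard dot products, the defining identity <Ax, y> = <x, A^* y> gives (Ax)^T y = x^T (A^*) y, i.e. x^T A^T y = x^T (A^*) y. Since this holds for all x, y, we must have A^* = A^T. Therefore
A^* =
[[1, 0, -2],
 [2, 0, -1],
 [0, -3, 1]].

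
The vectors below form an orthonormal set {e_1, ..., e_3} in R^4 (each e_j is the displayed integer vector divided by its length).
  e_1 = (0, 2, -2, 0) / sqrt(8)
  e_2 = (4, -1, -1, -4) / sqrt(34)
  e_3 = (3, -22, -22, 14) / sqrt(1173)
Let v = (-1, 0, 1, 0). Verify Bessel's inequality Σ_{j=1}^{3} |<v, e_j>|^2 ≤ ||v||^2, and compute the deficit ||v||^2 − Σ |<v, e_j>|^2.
Σ |<v, e_j>|^2 = 122/69; ||v||^2 = 2; deficit = 16/69

Write each e_j = u_j / sqrt(<u_j, u_j>) where u_j is the displayed integer vector. Then <v, e_j> = <v, u_j> / sqrt(<u_j, u_j>), so |<v, e_j>|^2 = <v, u_j>^2 / <u_j, u_j>.
Coefficients: <v, e_1> = -2/sqrt(8), <v, e_2> = -5/sqrt(34), <v, e_3> = -25/sqrt(1173).
Square and sum: Σ |<v, e_j>|^2 = 122/69.
Compute ||v||^2 = v·v = 2.
Deficit = 2 − 122/69 = 16/69 ≥ 0, confirming Bessel's inequality. (The deficit equals ||v − Σ <v,e_j> e_j||^2, the squared distance from v to span{e_j}.)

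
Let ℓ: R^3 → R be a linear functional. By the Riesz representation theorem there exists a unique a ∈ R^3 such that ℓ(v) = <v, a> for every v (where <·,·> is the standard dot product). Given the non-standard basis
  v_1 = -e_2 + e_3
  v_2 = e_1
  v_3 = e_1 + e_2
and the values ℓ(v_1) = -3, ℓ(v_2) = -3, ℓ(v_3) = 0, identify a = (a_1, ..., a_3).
a = (-3, 3, 0)

Write a = (a_1, ..., a_3) in the standard basis. For each basis vector v_i, ℓ(v_i) = <v_i, a> is a linear equation in the a_j's. Collect the n equations into a matrix system V a = ℓ, where row i of V is v_i (expressed in the standard basis). Since V is invertible (lower-triangular with 1s on the diagonal, up to permutation), solve by back-substitution:
  V =
[[0, -1, 1],
 [1, 0, 0],
 [1, 1, 0]]
  V a = (-3, -3, 0)
Solving gives a = (-3, 3, 0).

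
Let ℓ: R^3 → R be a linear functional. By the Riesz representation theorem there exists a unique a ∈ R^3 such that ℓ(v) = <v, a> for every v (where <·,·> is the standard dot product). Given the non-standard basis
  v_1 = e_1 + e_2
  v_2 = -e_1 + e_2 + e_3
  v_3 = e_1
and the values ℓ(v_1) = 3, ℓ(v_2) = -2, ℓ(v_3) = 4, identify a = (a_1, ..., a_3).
a = (4, -1, 3)

Write a = (a_1, ..., a_3) in the standard basis. For each basis vector v_i, ℓ(v_i) = <v_i, a> is a linear equation in the a_j's. Collect the n equations into a matrix system V a = ℓ, where row i of V is v_i (expressed in the standard basis). Since V is invertible (lower-triangular with 1s on the diagonal, up to permutation), solve by back-substitution:
  V =
[[1, 1, 0],
 [-1, 1, 1],
 [1, 0, 0]]
  V a = (3, -2, 4)
Solving gives a = (4, -1, 3).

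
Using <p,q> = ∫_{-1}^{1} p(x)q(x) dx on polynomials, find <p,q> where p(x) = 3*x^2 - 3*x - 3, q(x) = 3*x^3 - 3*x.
<p,q> = 12/5

Expand the product: p(x)·q(x) = 9*x^5 - 9*x^4 - 18*x^3 + 9*x^2 + 9*x.
∫_{-1}^{1} of each monomial x^k gives [2/(k+1) if k even, 0 if k odd]. Integrating term-by-term (or equivalently evaluating the antiderivative F(x) = 3*x^6/2 - 9*x^5/5 - 9*x^4/2 + 3*x^3 + 9*x^2/2 at the endpoints):
  F(1) − F(−1) = 27/10 − (3/10) = 12/5.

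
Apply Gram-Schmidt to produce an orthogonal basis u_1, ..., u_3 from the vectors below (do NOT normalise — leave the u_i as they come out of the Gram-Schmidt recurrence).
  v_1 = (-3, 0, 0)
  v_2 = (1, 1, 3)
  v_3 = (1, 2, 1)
Orthogonal basis:
  u_1 = (-3, 0, 0)
  u_2 = (0, 1, 3)
  u_3 = (0, 3/2, -1/2)

Apply the Gram-Schmidt recurrence
  u_1 = v_1
  u_i = v_i − Σ_{j<i} ((v_i · u_j) / (u_j · u_j)) · u_j.

Step by step this gives:
  u_1 = (-3, 0, 0)
  u_2 = (0, 1, 3)
  u_3 = (0, 3/2, -1/2)

Orthogonality check:
  u_2 · u_1 = 0 (should be 0)
  u_3 · u_1 = 0 (should be 0)
  u_3 · u_2 = 0 (should be 0)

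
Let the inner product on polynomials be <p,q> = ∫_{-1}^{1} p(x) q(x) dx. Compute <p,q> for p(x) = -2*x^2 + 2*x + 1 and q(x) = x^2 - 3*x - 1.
<p,q> = -24/5

Expand the product: p(x)·q(x) = -2*x^4 + 8*x^3 - 3*x^2 - 5*x - 1.
∫_{-1}^{1} of each monomial x^k gives [2/(k+1) if k even, 0 if k odd]. Integrating term-by-term (or equivalently evaluating the antiderivative F(x) = -2*x^5/5 + 2*x^4 - x^3 - 5*x^2/2 - x at the endpoints):
  F(1) − F(−1) = -29/10 − (19/10) = -24/5.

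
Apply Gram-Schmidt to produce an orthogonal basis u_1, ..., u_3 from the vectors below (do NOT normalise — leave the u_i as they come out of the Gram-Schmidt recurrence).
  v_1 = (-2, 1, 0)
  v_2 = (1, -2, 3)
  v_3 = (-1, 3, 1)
Orthogonal basis:
  u_1 = (-2, 1, 0)
  u_2 = (-3/5, -6/5, 3)
  u_3 = (1, 2, 1)

Apply the Gram-Schmidt recurrence
  u_1 = v_1
  u_i = v_i − Σ_{j<i} ((v_i · u_j) / (u_j · u_j)) · u_j.

Step by step this gives:
  u_1 = (-2, 1, 0)
  u_2 = (-3/5, -6/5, 3)
  u_3 = (1, 2, 1)

Orthogonality check:
  u_2 · u_1 = 0 (should be 0)
  u_3 · u_1 = 0 (should be 0)
  u_3 · u_2 = 0 (should be 0)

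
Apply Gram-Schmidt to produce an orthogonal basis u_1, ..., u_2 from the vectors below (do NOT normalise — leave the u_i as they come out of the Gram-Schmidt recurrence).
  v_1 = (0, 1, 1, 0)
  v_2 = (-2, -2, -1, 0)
Orthogonal basis:
  u_1 = (0, 1, 1, 0)
  u_2 = (-2, -1/2, 1/2, 0)

Apply the Gram-Schmidt recurrence
  u_1 = v_1
  u_i = v_i − Σ_{j<i} ((v_i · u_j) / (u_j · u_j)) · u_j.

Step by step this gives:
  u_1 = (0, 1, 1, 0)
  u_2 = (-2, -1/2, 1/2, 0)

Orthogonality check:
  u_2 · u_1 = 0 (should be 0)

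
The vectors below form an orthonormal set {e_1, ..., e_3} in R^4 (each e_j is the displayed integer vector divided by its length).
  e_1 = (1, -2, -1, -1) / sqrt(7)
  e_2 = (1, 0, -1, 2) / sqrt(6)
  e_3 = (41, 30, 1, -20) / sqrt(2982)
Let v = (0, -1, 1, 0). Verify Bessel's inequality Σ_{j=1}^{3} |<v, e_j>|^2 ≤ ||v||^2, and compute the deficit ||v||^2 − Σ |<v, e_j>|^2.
Σ |<v, e_j>|^2 = 42/71; ||v||^2 = 2; deficit = 100/71

Write each e_j = u_j / sqrt(<u_j, u_j>) where u_j is the displayed integer vector. Then <v, e_j> = <v, u_j> / sqrt(<u_j, u_j>), so |<v, e_j>|^2 = <v, u_j>^2 / <u_j, u_j>.
Coefficients: <v, e_1> = 1/sqrt(7), <v, e_2> = -1/sqrt(6), <v, e_3> = -29/sqrt(2982).
Square and sum: Σ |<v, e_j>|^2 = 42/71.
Compute ||v||^2 = v·v = 2.
Deficit = 2 − 42/71 = 100/71 ≥ 0, confirming Bessel's inequality. (The deficit equals ||v − Σ <v,e_j> e_j||^2, the squared distance from v to span{e_j}.)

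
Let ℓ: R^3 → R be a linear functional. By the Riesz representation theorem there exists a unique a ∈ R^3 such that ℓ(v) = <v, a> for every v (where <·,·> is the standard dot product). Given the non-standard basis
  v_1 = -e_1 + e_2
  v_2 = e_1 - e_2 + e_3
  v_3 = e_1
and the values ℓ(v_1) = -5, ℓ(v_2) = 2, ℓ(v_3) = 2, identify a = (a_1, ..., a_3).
a = (2, -3, -3)

Write a = (a_1, ..., a_3) in the standard basis. For each basis vector v_i, ℓ(v_i) = <v_i, a> is a linear equation in the a_j's. Collect the n equations into a matrix system V a = ℓ, where row i of V is v_i (expressed in the standard basis). Since V is invertible (lower-triangular with 1s on the diagonal, up to permutation), solve by back-substitution:
  V =
[[-1, 1, 0],
 [1, -1, 1],
 [1, 0, 0]]
  V a = (-5, 2, 2)
Solving gives a = (2, -3, -3).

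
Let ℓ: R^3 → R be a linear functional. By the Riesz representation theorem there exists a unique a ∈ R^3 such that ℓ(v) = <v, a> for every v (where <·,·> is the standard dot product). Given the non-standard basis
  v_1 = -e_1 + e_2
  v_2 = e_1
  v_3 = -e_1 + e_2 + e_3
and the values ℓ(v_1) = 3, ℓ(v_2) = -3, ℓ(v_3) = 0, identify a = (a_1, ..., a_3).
a = (-3, 0, -3)

Write a = (a_1, ..., a_3) in the standard basis. For each basis vector v_i, ℓ(v_i) = <v_i, a> is a linear equation in the a_j's. Collect the n equations into a matrix system V a = ℓ, where row i of V is v_i (expressed in the standard basis). Since V is invertible (lower-triangular with 1s on the diagonal, up to permutation), solve by back-substitution:
  V =
[[-1, 1, 0],
 [1, 0, 0],
 [-1, 1, 1]]
  V a = (3, -3, 0)
Solving gives a = (-3, 0, -3).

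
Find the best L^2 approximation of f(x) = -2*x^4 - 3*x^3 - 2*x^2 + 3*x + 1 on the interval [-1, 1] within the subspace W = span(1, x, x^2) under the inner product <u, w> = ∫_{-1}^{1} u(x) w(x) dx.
g(x) = -26*x^2/7 + 6*x/5 + 41/35

The best approximation g ∈ W is the orthogonal projection of f onto W. Writing g = a_0 + a_1 x + a_2 x^2, the coefficients solve the normal equations G · a = b where
  G_{ij} = <φ_i, φ_j> and b_i = <f, φ_i>, with φ_0 = 1, φ_1 = x, φ_2 = x^2.
G =
  [2, 0, 2/3]
  [0, 2/3, 0]
  [2/3, 0, 2/5],
b = (-2/15, 4/5, -74/105).
Solving gives a_0 = 41/35, a_1 = 6/5, a_2 = -26/7, so
  g(x) = -26*x^2/7 + 6*x/5 + 41/35.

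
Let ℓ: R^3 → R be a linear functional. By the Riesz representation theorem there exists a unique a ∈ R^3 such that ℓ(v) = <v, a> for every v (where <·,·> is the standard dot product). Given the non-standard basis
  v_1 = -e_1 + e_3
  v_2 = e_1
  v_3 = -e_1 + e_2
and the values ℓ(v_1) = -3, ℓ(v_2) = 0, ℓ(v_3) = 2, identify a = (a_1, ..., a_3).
a = (0, 2, -3)

Write a = (a_1, ..., a_3) in the standard basis. For each basis vector v_i, ℓ(v_i) = <v_i, a> is a linear equation in the a_j's. Collect the n equations into a matrix system V a = ℓ, where row i of V is v_i (expressed in the standard basis). Since V is invertible (lower-triangular with 1s on the diagonal, up to permutation), solve by back-substitution:
  V =
[[-1, 0, 1],
 [1, 0, 0],
 [-1, 1, 0]]
  V a = (-3, 0, 2)
Solving gives a = (0, 2, -3).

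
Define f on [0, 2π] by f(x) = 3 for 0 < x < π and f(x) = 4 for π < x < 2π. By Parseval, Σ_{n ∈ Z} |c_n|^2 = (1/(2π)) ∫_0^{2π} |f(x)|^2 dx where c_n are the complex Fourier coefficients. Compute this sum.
Σ |c_n|^2 = 25/2

Parseval equates the L^2 energy of f (normalised by 1/(2π)) with the ℓ^2 sum of its Fourier coefficients: (1/(2π)) ∫_0^{2π} |f|^2 = Σ |c_n|^2.
Compute the left side: (1/(2π)) [∫_0^π 3^2 dx + ∫_π^{2π} 4^2 dx] = (1/(2π)) · (9π + 16π) = (9 + 16)/2 = 25/2.
So Σ_{n ∈ Z} |c_n|^2 = 25/2.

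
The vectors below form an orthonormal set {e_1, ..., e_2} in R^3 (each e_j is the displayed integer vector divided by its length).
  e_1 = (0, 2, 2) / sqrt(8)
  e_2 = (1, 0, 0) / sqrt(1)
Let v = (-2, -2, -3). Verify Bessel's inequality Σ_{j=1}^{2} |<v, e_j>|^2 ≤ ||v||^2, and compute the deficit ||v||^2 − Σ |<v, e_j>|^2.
Σ |<v, e_j>|^2 = 33/2; ||v||^2 = 17; deficit = 1/2

Write each e_j = u_j / sqrt(<u_j, u_j>) where u_j is the displayed integer vector. Then <v, e_j> = <v, u_j> / sqrt(<u_j, u_j>), so |<v, e_j>|^2 = <v, u_j>^2 / <u_j, u_j>.
Coefficients: <v, e_1> = -10/sqrt(8), <v, e_2> = -2/sqrt(1).
Square and sum: Σ |<v, e_j>|^2 = 33/2.
Compute ||v||^2 = v·v = 17.
Deficit = 17 − 33/2 = 1/2 ≥ 0, confirming Bessel's inequality. (The deficit equals ||v − Σ <v,e_j> e_j||^2, the squared distance from v to span{e_j}.)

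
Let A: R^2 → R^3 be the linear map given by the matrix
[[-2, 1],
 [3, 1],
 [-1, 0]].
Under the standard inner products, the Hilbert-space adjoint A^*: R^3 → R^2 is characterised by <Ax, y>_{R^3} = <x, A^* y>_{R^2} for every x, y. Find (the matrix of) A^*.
A^* = A^T =
[[-2, 3, -1],
 [1, 1, 0]]

For real matrices with standard dot products, the defining identity <Ax, y> = <x, A^* y> gives (Ax)^T y = x^T (A^*) y, i.e. x^T A^T y = x^T (A^*) y. Since this holds for all x, y, we must have A^* = A^T. Therefore
A^* =
[[-2, 3, -1],
 [1, 1, 0]].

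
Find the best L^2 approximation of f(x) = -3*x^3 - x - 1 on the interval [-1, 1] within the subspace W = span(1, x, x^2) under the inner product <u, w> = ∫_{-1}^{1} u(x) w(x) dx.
g(x) = -14*x/5 - 1

The best approximation g ∈ W is the orthogonal projection of f onto W. Writing g = a_0 + a_1 x + a_2 x^2, the coefficients solve the normal equations G · a = b where
  G_{ij} = <φ_i, φ_j> and b_i = <f, φ_i>, with φ_0 = 1, φ_1 = x, φ_2 = x^2.
G =
  [2, 0, 2/3]
  [0, 2/3, 0]
  [2/3, 0, 2/5],
b = (-2, -28/15, -2/3).
Solving gives a_0 = -1, a_1 = -14/5, a_2 = 0, so
  g(x) = -14*x/5 - 1.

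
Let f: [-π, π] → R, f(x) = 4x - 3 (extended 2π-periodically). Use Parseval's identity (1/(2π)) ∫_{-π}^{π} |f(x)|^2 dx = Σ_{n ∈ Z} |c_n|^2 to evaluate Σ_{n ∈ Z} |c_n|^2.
Σ |c_n|^2 = 16π^2/3 + 9

Expand and integrate term by term over [-π, π]:
  ∫ (4x)^2 dx = 16·(2π^3/3); ∫ 2·4·(-3)·x dx = 0 (odd integrand); ∫ (-3)^2 dx = 9·2π.
So (1/(2π)) ∫_{-π}^{π} (4x - 3)^2 dx = 16π^2/3 + 9 = 16π^2/3 + 9.
Parseval ⇒ Σ |c_n|^2 = 16π^2/3 + 9.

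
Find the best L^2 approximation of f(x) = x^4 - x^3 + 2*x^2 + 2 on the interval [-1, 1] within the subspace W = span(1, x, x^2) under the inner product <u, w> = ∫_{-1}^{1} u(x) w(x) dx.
g(x) = 20*x^2/7 - 3*x/5 + 67/35

The best approximation g ∈ W is the orthogonal projection of f onto W. Writing g = a_0 + a_1 x + a_2 x^2, the coefficients solve the normal equations G · a = b where
  G_{ij} = <φ_i, φ_j> and b_i = <f, φ_i>, with φ_0 = 1, φ_1 = x, φ_2 = x^2.
G =
  [2, 0, 2/3]
  [0, 2/3, 0]
  [2/3, 0, 2/5],
b = (86/15, -2/5, 254/105).
Solving gives a_0 = 67/35, a_1 = -3/5, a_2 = 20/7, so
  g(x) = 20*x^2/7 - 3*x/5 + 67/35.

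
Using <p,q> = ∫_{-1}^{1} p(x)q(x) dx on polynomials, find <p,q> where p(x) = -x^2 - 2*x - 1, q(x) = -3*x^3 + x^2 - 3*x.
<p,q> = 16/3

Expand the product: p(x)·q(x) = 3*x^5 + 5*x^4 + 4*x^3 + 5*x^2 + 3*x.
∫_{-1}^{1} of each monomial x^k gives [2/(k+1) if k even, 0 if k odd]. Integrating term-by-term (or equivalently evaluating the antiderivative F(x) = x^6/2 + x^5 + x^4 + 5*x^3/3 + 3*x^2/2 at the endpoints):
  F(1) − F(−1) = 17/3 − (1/3) = 16/3.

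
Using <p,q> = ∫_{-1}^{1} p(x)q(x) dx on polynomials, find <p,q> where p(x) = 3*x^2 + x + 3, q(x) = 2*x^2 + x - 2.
<p,q> = -134/15

Expand the product: p(x)·q(x) = 6*x^4 + 5*x^3 + x^2 + x - 6.
∫_{-1}^{1} of each monomial x^k gives [2/(k+1) if k even, 0 if k odd]. Integrating term-by-term (or equivalently evaluating the antiderivative F(x) = 6*x^5/5 + 5*x^4/4 + x^3/3 + x^2/2 - 6*x at the endpoints):
  F(1) − F(−1) = -163/60 − (373/60) = -134/15.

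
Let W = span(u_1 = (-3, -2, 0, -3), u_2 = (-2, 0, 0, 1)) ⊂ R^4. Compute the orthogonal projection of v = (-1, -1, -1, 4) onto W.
proj_W(v) = (-147/101, 106/101, 0, 312/101)

Set up U = [u_1 | ... | u_2] ∈ R^(4×2). The projector onto W = col(U) is P = U (U^T U)^(-1) U^T.
Compute U^T U =
  [22, 3]
  [3, 5],
and U^T v = (-7, 6).
Solve U^T U · c = U^T v for the coefficients: c = (-53/101, 153/101). The projection is proj_W(v) = U c.
Check: (v - proj_W(v)) · u_1 = 0  (should be 0).
Check: (v - proj_W(v)) · u_2 = 0  (should be 0).
Result: proj_W(v) = (-147/101, 106/101, 0, 312/101).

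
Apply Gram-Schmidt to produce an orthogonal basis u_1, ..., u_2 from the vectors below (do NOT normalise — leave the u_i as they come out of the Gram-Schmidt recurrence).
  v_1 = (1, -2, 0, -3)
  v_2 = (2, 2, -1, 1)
Orthogonal basis:
  u_1 = (1, -2, 0, -3)
  u_2 = (33/14, 9/7, -1, -1/14)

Apply the Gram-Schmidt recurrence
  u_1 = v_1
  u_i = v_i − Σ_{j<i} ((v_i · u_j) / (u_j · u_j)) · u_j.

Step by step this gives:
  u_1 = (1, -2, 0, -3)
  u_2 = (33/14, 9/7, -1, -1/14)

Orthogonality check:
  u_2 · u_1 = 0 (should be 0)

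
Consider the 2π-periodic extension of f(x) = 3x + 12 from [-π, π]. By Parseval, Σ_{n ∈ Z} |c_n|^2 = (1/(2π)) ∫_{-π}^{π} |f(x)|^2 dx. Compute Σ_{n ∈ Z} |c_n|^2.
Σ |c_n|^2 = 3π^2 + 144

Expand and integrate term by term over [-π, π]:
  ∫ (3x)^2 dx = 9·(2π^3/3); ∫ 2·3·(12)·x dx = 0 (odd integrand); ∫ 12^2 dx = 144·2π.
So (1/(2π)) ∫_{-π}^{π} (3x + 12)^2 dx = 9π^2/3 + 144 = 3π^2 + 144.
Parseval ⇒ Σ |c_n|^2 = 3π^2 + 144.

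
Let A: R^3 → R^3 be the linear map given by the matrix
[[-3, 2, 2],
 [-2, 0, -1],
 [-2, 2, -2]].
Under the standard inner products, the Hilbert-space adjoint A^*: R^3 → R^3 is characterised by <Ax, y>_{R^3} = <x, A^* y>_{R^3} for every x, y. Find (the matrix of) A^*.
A^* = A^T =
[[-3, -2, -2],
 [2, 0, 2],
 [2, -1, -2]]

For real matrices with standard dot products, the defining identity <Ax, y> = <x, A^* y> gives (Ax)^T y = x^T (A^*) y, i.e. x^T A^T y = x^T (A^*) y. Since this holds for all x, y, we must have A^* = A^T. Therefore
A^* =
[[-3, -2, -2],
 [2, 0, 2],
 [2, -1, -2]].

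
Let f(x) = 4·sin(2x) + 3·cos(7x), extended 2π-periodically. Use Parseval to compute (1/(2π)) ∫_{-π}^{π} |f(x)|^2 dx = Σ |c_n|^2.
Σ |c_n|^2 = 25/2

Expand |f|^2 and use orthogonality of {sin(nx), cos(mx)} on [-π, π]:
  ∫_{-π}^{π} sin(nx)^2 dx = π, ∫ cos(mx)^2 dx = π, and cross terms integrate to 0.
So ∫_{-π}^{π} f(x)^2 dx = 4^2 · π + 3^2 · π = (16 + 9)π.
Divide by 2π: (16 + 9)/2 = 25/2.
By Parseval, this equals Σ |c_n|^2.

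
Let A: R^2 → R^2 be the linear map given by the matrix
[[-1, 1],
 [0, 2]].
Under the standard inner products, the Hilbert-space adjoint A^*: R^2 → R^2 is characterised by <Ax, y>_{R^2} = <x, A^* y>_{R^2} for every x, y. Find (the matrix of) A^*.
A^* = A^T =
[[-1, 0],
 [1, 2]]

For real matrices with standard dot products, the defining identity <Ax, y> = <x, A^* y> gives (Ax)^T y = x^T (A^*) y, i.e. x^T A^T y = x^T (A^*) y. Since this holds for all x, y, we must have A^* = A^T. Therefore
A^* =
[[-1, 0],
 [1, 2]].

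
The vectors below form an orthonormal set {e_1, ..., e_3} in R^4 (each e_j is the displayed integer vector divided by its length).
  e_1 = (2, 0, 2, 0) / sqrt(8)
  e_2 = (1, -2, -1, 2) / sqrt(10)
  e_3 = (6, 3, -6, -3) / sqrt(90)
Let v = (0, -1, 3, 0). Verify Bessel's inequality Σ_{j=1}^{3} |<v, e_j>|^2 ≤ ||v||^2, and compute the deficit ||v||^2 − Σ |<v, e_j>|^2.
Σ |<v, e_j>|^2 = 19/2; ||v||^2 = 10; deficit = 1/2

Write each e_j = u_j / sqrt(<u_j, u_j>) where u_j is the displayed integer vector. Then <v, e_j> = <v, u_j> / sqrt(<u_j, u_j>), so |<v, e_j>|^2 = <v, u_j>^2 / <u_j, u_j>.
Coefficients: <v, e_1> = 6/sqrt(8), <v, e_2> = -1/sqrt(10), <v, e_3> = -21/sqrt(90).
Square and sum: Σ |<v, e_j>|^2 = 19/2.
Compute ||v||^2 = v·v = 10.
Deficit = 10 − 19/2 = 1/2 ≥ 0, confirming Bessel's inequality. (The deficit equals ||v − Σ <v,e_j> e_j||^2, the squared distance from v to span{e_j}.)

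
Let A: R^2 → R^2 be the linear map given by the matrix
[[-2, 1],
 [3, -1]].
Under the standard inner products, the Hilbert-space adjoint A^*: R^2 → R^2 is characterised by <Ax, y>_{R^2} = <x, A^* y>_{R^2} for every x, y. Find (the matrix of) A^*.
A^* = A^T =
[[-2, 3],
 [1, -1]]

For real matrices with standard dot products, the defining identity <Ax, y> = <x, A^* y> gives (Ax)^T y = x^T (A^*) y, i.e. x^T A^T y = x^T (A^*) y. Since this holds for all x, y, we must have A^* = A^T. Therefore
A^* =
[[-2, 3],
 [1, -1]].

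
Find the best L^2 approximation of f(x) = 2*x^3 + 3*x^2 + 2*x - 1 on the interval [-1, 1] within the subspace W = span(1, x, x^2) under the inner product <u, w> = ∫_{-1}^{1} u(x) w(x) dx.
g(x) = 3*x^2 + 16*x/5 - 1

The best approximation g ∈ W is the orthogonal projection of f onto W. Writing g = a_0 + a_1 x + a_2 x^2, the coefficients solve the normal equations G · a = b where
  G_{ij} = <φ_i, φ_j> and b_i = <f, φ_i>, with φ_0 = 1, φ_1 = x, φ_2 = x^2.
G =
  [2, 0, 2/3]
  [0, 2/3, 0]
  [2/3, 0, 2/5],
b = (0, 32/15, 8/15).
Solving gives a_0 = -1, a_1 = 16/5, a_2 = 3, so
  g(x) = 3*x^2 + 16*x/5 - 1.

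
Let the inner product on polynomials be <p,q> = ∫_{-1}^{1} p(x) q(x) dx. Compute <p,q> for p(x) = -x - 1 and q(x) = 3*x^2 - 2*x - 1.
<p,q> = 4/3

Expand the product: p(x)·q(x) = -3*x^3 - x^2 + 3*x + 1.
∫_{-1}^{1} of each monomial x^k gives [2/(k+1) if k even, 0 if k odd]. Integrating term-by-term (or equivalently evaluating the antiderivative F(x) = -3*x^4/4 - x^3/3 + 3*x^2/2 + x at the endpoints):
  F(1) − F(−1) = 17/12 − (1/12) = 4/3.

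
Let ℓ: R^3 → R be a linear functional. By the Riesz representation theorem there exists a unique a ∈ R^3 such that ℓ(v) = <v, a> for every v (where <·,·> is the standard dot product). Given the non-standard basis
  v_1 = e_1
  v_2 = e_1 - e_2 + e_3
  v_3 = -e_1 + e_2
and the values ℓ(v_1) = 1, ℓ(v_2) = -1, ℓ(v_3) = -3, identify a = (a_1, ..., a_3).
a = (1, -2, -4)

Write a = (a_1, ..., a_3) in the standard basis. For each basis vector v_i, ℓ(v_i) = <v_i, a> is a linear equation in the a_j's. Collect the n equations into a matrix system V a = ℓ, where row i of V is v_i (expressed in the standard basis). Since V is invertible (lower-triangular with 1s on the diagonal, up to permutation), solve by back-substitution:
  V =
[[1, 0, 0],
 [1, -1, 1],
 [-1, 1, 0]]
  V a = (1, -1, -3)
Solving gives a = (1, -2, -4).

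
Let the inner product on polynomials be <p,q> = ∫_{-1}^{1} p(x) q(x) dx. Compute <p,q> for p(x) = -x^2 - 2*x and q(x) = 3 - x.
<p,q> = -2/3

Expand the product: p(x)·q(x) = x^3 - x^2 - 6*x.
∫_{-1}^{1} of each monomial x^k gives [2/(k+1) if k even, 0 if k odd]. Integrating term-by-term (or equivalently evaluating the antiderivative F(x) = x^4/4 - x^3/3 - 3*x^2 at the endpoints):
  F(1) − F(−1) = -37/12 − (-29/12) = -2/3.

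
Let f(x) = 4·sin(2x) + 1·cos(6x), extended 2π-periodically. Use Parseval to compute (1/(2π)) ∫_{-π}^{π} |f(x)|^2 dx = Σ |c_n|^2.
Σ |c_n|^2 = 17/2

Expand |f|^2 and use orthogonality of {sin(nx), cos(mx)} on [-π, π]:
  ∫_{-π}^{π} sin(nx)^2 dx = π, ∫ cos(mx)^2 dx = π, and cross terms integrate to 0.
So ∫_{-π}^{π} f(x)^2 dx = 4^2 · π + 1^2 · π = (16 + 1)π.
Divide by 2π: (16 + 1)/2 = 17/2.
By Parseval, this equals Σ |c_n|^2.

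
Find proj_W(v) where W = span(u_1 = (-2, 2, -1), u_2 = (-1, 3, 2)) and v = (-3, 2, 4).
proj_W(v) = (-9/10, 7/2, 14/5)

Set up U = [u_1 | ... | u_2] ∈ R^(3×2). The projector onto W = col(U) is P = U (U^T U)^(-1) U^T.
Compute U^T U =
  [9, 6]
  [6, 14],
and U^T v = (6, 17).
Solve U^T U · c = U^T v for the coefficients: c = (-1/5, 13/10). The projection is proj_W(v) = U c.
Check: (v - proj_W(v)) · u_1 = 0  (should be 0).
Check: (v - proj_W(v)) · u_2 = 0  (should be 0).
Result: proj_W(v) = (-9/10, 7/2, 14/5).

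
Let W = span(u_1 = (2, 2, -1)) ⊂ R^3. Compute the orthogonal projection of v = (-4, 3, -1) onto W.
proj_W(v) = (-2/9, -2/9, 1/9)

Set up U = [u_1 | ... | u_1] ∈ R^(3×1). The projector onto W = col(U) is P = U (U^T U)^(-1) U^T.
Compute U^T U =
  [9],
and U^T v = (-1).
Solve U^T U · c = U^T v for the coefficients: c = (-1/9). The projection is proj_W(v) = U c.
Check: (v - proj_W(v)) · u_1 = 0  (should be 0).
Result: proj_W(v) = (-2/9, -2/9, 1/9).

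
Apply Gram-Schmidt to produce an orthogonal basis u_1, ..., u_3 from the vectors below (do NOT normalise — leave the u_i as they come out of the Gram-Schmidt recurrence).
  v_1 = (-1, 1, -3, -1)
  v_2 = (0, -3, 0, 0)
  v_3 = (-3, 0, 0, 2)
Orthogonal basis:
  u_1 = (-1, 1, -3, -1)
  u_2 = (-1/4, -11/4, -3/4, -1/4)
  u_3 = (-32/11, 0, 3/11, 23/11)

Apply the Gram-Schmidt recurrence
  u_1 = v_1
  u_i = v_i − Σ_{j<i} ((v_i · u_j) / (u_j · u_j)) · u_j.

Step by step this gives:
  u_1 = (-1, 1, -3, -1)
  u_2 = (-1/4, -11/4, -3/4, -1/4)
  u_3 = (-32/11, 0, 3/11, 23/11)

Orthogonality check:
  u_2 · u_1 = 0 (should be 0)
  u_3 · u_1 = 0 (should be 0)
  u_3 · u_2 = 0 (should be 0)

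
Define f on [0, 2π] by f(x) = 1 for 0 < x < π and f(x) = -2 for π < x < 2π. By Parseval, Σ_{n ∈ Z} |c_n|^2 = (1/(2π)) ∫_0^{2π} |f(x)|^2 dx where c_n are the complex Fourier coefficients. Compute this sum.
Σ |c_n|^2 = 5/2

Parseval equates the L^2 energy of f (normalised by 1/(2π)) with the ℓ^2 sum of its Fourier coefficients: (1/(2π)) ∫_0^{2π} |f|^2 = Σ |c_n|^2.
Compute the left side: (1/(2π)) [∫_0^π 1^2 dx + ∫_π^{2π} (-2)^2 dx] = (1/(2π)) · (1π + 4π) = (1 + 4)/2 = 5/2.
So Σ_{n ∈ Z} |c_n|^2 = 5/2.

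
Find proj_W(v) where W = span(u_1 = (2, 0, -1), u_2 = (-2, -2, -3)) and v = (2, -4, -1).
proj_W(v) = (26/21, -20/21, -53/21)

Set up U = [u_1 | ... | u_2] ∈ R^(3×2). The projector onto W = col(U) is P = U (U^T U)^(-1) U^T.
Compute U^T U =
  [5, -1]
  [-1, 17],
and U^T v = (5, 7).
Solve U^T U · c = U^T v for the coefficients: c = (23/21, 10/21). The projection is proj_W(v) = U c.
Check: (v - proj_W(v)) · u_1 = 0  (should be 0).
Check: (v - proj_W(v)) · u_2 = 0  (should be 0).
Result: proj_W(v) = (26/21, -20/21, -53/21).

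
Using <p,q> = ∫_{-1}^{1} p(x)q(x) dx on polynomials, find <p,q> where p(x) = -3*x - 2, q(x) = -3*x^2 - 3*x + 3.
<p,q> = -2

Expand the product: p(x)·q(x) = 9*x^3 + 15*x^2 - 3*x - 6.
∫_{-1}^{1} of each monomial x^k gives [2/(k+1) if k even, 0 if k odd]. Integrating term-by-term (or equivalently evaluating the antiderivative F(x) = 9*x^4/4 + 5*x^3 - 3*x^2/2 - 6*x at the endpoints):
  F(1) − F(−1) = -1/4 − (7/4) = -2.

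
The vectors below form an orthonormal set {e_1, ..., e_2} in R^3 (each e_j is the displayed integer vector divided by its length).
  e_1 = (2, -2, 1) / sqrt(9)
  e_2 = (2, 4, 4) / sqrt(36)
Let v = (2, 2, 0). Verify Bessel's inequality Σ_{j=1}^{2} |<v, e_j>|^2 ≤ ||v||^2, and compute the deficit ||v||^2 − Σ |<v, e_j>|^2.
Σ |<v, e_j>|^2 = 4; ||v||^2 = 8; deficit = 4

Write each e_j = u_j / sqrt(<u_j, u_j>) where u_j is the displayed integer vector. Then <v, e_j> = <v, u_j> / sqrt(<u_j, u_j>), so |<v, e_j>|^2 = <v, u_j>^2 / <u_j, u_j>.
Coefficients: <v, e_1> = 0/sqrt(9), <v, e_2> = 12/sqrt(36).
Square and sum: Σ |<v, e_j>|^2 = 4.
Compute ||v||^2 = v·v = 8.
Deficit = 8 − 4 = 4 ≥ 0, confirming Bessel's inequality. (The deficit equals ||v − Σ <v,e_j> e_j||^2, the squared distance from v to span{e_j}.)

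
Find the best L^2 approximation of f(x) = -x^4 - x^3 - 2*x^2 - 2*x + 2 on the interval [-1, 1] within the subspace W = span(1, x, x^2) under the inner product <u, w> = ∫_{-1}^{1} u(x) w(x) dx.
g(x) = -20*x^2/7 - 13*x/5 + 73/35

The best approximation g ∈ W is the orthogonal projection of f onto W. Writing g = a_0 + a_1 x + a_2 x^2, the coefficients solve the normal equations G · a = b where
  G_{ij} = <φ_i, φ_j> and b_i = <f, φ_i>, with φ_0 = 1, φ_1 = x, φ_2 = x^2.
G =
  [2, 0, 2/3]
  [0, 2/3, 0]
  [2/3, 0, 2/5],
b = (34/15, -26/15, 26/105).
Solving gives a_0 = 73/35, a_1 = -13/5, a_2 = -20/7, so
  g(x) = -20*x^2/7 - 13*x/5 + 73/35.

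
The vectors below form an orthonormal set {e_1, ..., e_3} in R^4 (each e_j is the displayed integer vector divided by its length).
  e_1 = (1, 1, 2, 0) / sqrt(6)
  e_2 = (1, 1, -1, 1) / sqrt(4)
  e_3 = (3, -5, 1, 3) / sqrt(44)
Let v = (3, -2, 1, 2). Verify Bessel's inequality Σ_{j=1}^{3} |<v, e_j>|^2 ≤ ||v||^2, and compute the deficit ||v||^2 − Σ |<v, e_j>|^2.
Σ |<v, e_j>|^2 = 393/22; ||v||^2 = 18; deficit = 3/22

Write each e_j = u_j / sqrt(<u_j, u_j>) where u_j is the displayed integer vector. Then <v, e_j> = <v, u_j> / sqrt(<u_j, u_j>), so |<v, e_j>|^2 = <v, u_j>^2 / <u_j, u_j>.
Coefficients: <v, e_1> = 3/sqrt(6), <v, e_2> = 2/sqrt(4), <v, e_3> = 26/sqrt(44).
Square and sum: Σ |<v, e_j>|^2 = 393/22.
Compute ||v||^2 = v·v = 18.
Deficit = 18 − 393/22 = 3/22 ≥ 0, confirming Bessel's inequality. (The deficit equals ||v − Σ <v,e_j> e_j||^2, the squared distance from v to span{e_j}.)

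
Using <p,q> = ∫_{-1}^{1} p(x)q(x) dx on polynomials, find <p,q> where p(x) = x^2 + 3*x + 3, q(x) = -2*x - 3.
<p,q> = -24

Expand the product: p(x)·q(x) = -2*x^3 - 9*x^2 - 15*x - 9.
∫_{-1}^{1} of each monomial x^k gives [2/(k+1) if k even, 0 if k odd]. Integrating term-by-term (or equivalently evaluating the antiderivative F(x) = -x^4/2 - 3*x^3 - 15*x^2/2 - 9*x at the endpoints):
  F(1) − F(−1) = -20 − (4) = -24.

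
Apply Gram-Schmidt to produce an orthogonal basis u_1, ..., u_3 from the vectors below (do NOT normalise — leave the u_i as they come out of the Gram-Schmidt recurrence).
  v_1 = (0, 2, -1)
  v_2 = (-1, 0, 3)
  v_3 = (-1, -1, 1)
Orthogonal basis:
  u_1 = (0, 2, -1)
  u_2 = (-1, 6/5, 12/5)
  u_3 = (-30/41, -5/41, -10/41)

Apply the Gram-Schmidt recurrence
  u_1 = v_1
  u_i = v_i − Σ_{j<i} ((v_i · u_j) / (u_j · u_j)) · u_j.

Step by step this gives:
  u_1 = (0, 2, -1)
  u_2 = (-1, 6/5, 12/5)
  u_3 = (-30/41, -5/41, -10/41)

Orthogonality check:
  u_2 · u_1 = 0 (should be 0)
  u_3 · u_1 = 0 (should be 0)
  u_3 · u_2 = 0 (should be 0)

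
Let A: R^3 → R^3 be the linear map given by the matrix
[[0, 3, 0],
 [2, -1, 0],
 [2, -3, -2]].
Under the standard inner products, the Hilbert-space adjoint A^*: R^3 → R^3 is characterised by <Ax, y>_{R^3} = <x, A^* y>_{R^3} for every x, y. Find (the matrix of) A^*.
A^* = A^T =
[[0, 2, 2],
 [3, -1, -3],
 [0, 0, -2]]

For real matrices with standard dot products, the defining identity <Ax, y> = <x, A^* y> gives (Ax)^T y = x^T (A^*) y, i.e. x^T A^T y = x^T (A^*) y. Since this holds for all x, y, we must have A^* = A^T. Therefore
A^* =
[[0, 2, 2],
 [3, -1, -3],
 [0, 0, -2]].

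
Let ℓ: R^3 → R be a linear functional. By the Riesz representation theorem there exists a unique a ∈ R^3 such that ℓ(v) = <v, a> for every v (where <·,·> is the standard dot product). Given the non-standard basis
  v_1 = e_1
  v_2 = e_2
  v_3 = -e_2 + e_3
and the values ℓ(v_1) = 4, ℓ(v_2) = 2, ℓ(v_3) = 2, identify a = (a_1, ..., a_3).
a = (4, 2, 4)

Write a = (a_1, ..., a_3) in the standard basis. For each basis vector v_i, ℓ(v_i) = <v_i, a> is a linear equation in the a_j's. Collect the n equations into a matrix system V a = ℓ, where row i of V is v_i (expressed in the standard basis). Since V is invertible (lower-triangular with 1s on the diagonal, up to permutation), solve by back-substitution:
  V =
[[1, 0, 0],
 [0, 1, 0],
 [0, -1, 1]]
  V a = (4, 2, 2)
Solving gives a = (4, 2, 4).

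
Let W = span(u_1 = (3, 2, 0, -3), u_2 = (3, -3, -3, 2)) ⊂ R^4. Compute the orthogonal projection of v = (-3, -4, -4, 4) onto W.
proj_W(v) = (-1233/673, -2917/673, -1257/673, 81*2**(35/59)*3**(133/177)*5**(36/59)*7**(29/59)/392)

Set up U = [u_1 | ... | u_2] ∈ R^(4×2). The projector onto W = col(U) is P = U (U^T U)^(-1) U^T.
Compute U^T U =
  [22, -3]
  [-3, 31],
and U^T v = (-29, 23).
Solve U^T U · c = U^T v for the coefficients: c = (-830/673, 419/673). The projection is proj_W(v) = U c.
Check: (v - proj_W(v)) · u_1 = 0  (should be 0).
Check: (v - proj_W(v)) · u_2 = 0  (should be 0).
Result: proj_W(v) = (-1233/673, -2917/673, -1257/673, 81*2**(35/59)*3**(133/177)*5**(36/59)*7**(29/59)/392).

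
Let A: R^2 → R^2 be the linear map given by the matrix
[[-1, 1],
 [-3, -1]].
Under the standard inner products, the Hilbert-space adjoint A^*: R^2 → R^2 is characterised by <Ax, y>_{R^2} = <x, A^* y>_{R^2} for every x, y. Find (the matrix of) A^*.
A^* = A^T =
[[-1, -3],
 [1, -1]]

For real matrices with standard dot products, the defining identity <Ax, y> = <x, A^* y> gives (Ax)^T y = x^T (A^*) y, i.e. x^T A^T y = x^T (A^*) y. Since this holds for all x, y, we must have A^* = A^T. Therefore
A^* =
[[-1, -3],
 [1, -1]].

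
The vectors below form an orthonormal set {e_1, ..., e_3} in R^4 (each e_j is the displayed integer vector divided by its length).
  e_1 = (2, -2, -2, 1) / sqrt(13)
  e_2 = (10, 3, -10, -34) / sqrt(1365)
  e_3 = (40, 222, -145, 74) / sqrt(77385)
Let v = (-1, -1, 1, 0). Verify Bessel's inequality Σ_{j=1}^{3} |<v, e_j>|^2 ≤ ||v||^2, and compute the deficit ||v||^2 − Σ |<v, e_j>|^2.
Σ |<v, e_j>|^2 = 190/67; ||v||^2 = 3; deficit = 11/67

Write each e_j = u_j / sqrt(<u_j, u_j>) where u_j is the displayed integer vector. Then <v, e_j> = <v, u_j> / sqrt(<u_j, u_j>), so |<v, e_j>|^2 = <v, u_j>^2 / <u_j, u_j>.
Coefficients: <v, e_1> = -2/sqrt(13), <v, e_2> = -23/sqrt(1365), <v, e_3> = -407/sqrt(77385).
Square and sum: Σ |<v, e_j>|^2 = 190/67.
Compute ||v||^2 = v·v = 3.
Deficit = 3 − 190/67 = 11/67 ≥ 0, confirming Bessel's inequality. (The deficit equals ||v − Σ <v,e_j> e_j||^2, the squared distance from v to span{e_j}.)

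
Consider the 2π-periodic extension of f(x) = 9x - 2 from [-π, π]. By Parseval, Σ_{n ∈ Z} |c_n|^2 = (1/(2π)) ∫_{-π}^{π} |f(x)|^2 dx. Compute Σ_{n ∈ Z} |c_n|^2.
Σ |c_n|^2 = 27π^2 + 4

Expand and integrate term by term over [-π, π]:
  ∫ (9x)^2 dx = 81·(2π^3/3); ∫ 2·9·(-2)·x dx = 0 (odd integrand); ∫ (-2)^2 dx = 4·2π.
So (1/(2π)) ∫_{-π}^{π} (9x - 2)^2 dx = 81π^2/3 + 4 = 27π^2 + 4.
Parseval ⇒ Σ |c_n|^2 = 27π^2 + 4.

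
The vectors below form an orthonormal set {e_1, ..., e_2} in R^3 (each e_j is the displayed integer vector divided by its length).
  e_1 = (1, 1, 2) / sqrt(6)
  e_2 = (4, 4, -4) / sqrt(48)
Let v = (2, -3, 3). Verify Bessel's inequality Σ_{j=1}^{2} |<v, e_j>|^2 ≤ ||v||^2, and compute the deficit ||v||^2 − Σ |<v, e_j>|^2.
Σ |<v, e_j>|^2 = 19/2; ||v||^2 = 22; deficit = 25/2

Write each e_j = u_j / sqrt(<u_j, u_j>) where u_j is the displayed integer vector. Then <v, e_j> = <v, u_j> / sqrt(<u_j, u_j>), so |<v, e_j>|^2 = <v, u_j>^2 / <u_j, u_j>.
Coefficients: <v, e_1> = 5/sqrt(6), <v, e_2> = -16/sqrt(48).
Square and sum: Σ |<v, e_j>|^2 = 19/2.
Compute ||v||^2 = v·v = 22.
Deficit = 22 − 19/2 = 25/2 ≥ 0, confirming Bessel's inequality. (The deficit equals ||v − Σ <v,e_j> e_j||^2, the squared distance from v to span{e_j}.)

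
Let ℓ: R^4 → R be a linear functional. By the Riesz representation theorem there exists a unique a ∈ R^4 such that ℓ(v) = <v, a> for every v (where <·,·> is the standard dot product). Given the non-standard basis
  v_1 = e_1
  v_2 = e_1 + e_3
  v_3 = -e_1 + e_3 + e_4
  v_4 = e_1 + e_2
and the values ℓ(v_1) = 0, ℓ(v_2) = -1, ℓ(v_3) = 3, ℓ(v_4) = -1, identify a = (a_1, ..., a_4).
a = (0, -1, -1, 4)

Write a = (a_1, ..., a_4) in the standard basis. For each basis vector v_i, ℓ(v_i) = <v_i, a> is a linear equation in the a_j's. Collect the n equations into a matrix system V a = ℓ, where row i of V is v_i (expressed in the standard basis). Since V is invertible (lower-triangular with 1s on the diagonal, up to permutation), solve by back-substitution:
  V =
[[1, 0, 0, 0],
 [1, 0, 1, 0],
 [-1, 0, 1, 1],
 [1, 1, 0, 0]]
  V a = (0, -1, 3, -1)
Solving gives a = (0, -1, -1, 4).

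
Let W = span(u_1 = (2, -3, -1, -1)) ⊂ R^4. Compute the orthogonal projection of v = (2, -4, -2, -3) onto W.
proj_W(v) = (14/5, -21/5, -7/5, -7/5)

Set up U = [u_1 | ... | u_1] ∈ R^(4×1). The projector onto W = col(U) is P = U (U^T U)^(-1) U^T.
Compute U^T U =
  [15],
and U^T v = (21).
Solve U^T U · c = U^T v for the coefficients: c = (7/5). The projection is proj_W(v) = U c.
Check: (v - proj_W(v)) · u_1 = 0  (should be 0).
Result: proj_W(v) = (14/5, -21/5, -7/5, -7/5).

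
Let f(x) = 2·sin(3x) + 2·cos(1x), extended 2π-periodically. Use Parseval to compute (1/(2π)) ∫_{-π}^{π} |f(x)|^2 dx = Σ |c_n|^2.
Σ |c_n|^2 = 4

Expand |f|^2 and use orthogonality of {sin(nx), cos(mx)} on [-π, π]:
  ∫_{-π}^{π} sin(nx)^2 dx = π, ∫ cos(mx)^2 dx = π, and cross terms integrate to 0.
So ∫_{-π}^{π} f(x)^2 dx = 2^2 · π + 2^2 · π = (4 + 4)π.
Divide by 2π: (4 + 4)/2 = 4.
By Parseval, this equals Σ |c_n|^2.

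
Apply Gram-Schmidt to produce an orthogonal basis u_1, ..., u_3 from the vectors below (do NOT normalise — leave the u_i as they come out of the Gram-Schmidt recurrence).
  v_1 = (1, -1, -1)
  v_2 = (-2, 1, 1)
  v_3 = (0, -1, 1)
Orthogonal basis:
  u_1 = (1, -1, -1)
  u_2 = (-2/3, -1/3, -1/3)
  u_3 = (0, -1, 1)

Apply the Gram-Schmidt recurrence
  u_1 = v_1
  u_i = v_i − Σ_{j<i} ((v_i · u_j) / (u_j · u_j)) · u_j.

Step by step this gives:
  u_1 = (1, -1, -1)
  u_2 = (-2/3, -1/3, -1/3)
  u_3 = (0, -1, 1)

Orthogonality check:
  u_2 · u_1 = 0 (should be 0)
  u_3 · u_1 = 0 (should be 0)
  u_3 · u_2 = 0 (should be 0)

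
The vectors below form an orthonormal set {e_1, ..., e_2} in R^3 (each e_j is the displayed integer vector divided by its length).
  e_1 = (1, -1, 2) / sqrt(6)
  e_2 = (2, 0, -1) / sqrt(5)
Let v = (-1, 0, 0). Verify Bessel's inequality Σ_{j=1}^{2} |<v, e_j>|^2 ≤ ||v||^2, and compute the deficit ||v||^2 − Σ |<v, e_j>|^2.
Σ |<v, e_j>|^2 = 29/30; ||v||^2 = 1; deficit = 1/30

Write each e_j = u_j / sqrt(<u_j, u_j>) where u_j is the displayed integer vector. Then <v, e_j> = <v, u_j> / sqrt(<u_j, u_j>), so |<v, e_j>|^2 = <v, u_j>^2 / <u_j, u_j>.
Coefficients: <v, e_1> = -1/sqrt(6), <v, e_2> = -2/sqrt(5).
Square and sum: Σ |<v, e_j>|^2 = 29/30.
Compute ||v||^2 = v·v = 1.
Deficit = 1 − 29/30 = 1/30 ≥ 0, confirming Bessel's inequality. (The deficit equals ||v − Σ <v,e_j> e_j||^2, the squared distance from v to span{e_j}.)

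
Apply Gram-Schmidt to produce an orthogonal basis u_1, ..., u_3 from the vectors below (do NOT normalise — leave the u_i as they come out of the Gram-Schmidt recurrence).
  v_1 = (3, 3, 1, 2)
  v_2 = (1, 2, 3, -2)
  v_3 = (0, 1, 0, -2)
Orthogonal basis:
  u_1 = (3, 3, 1, 2)
  u_2 = (-1/23, 22/23, 61/23, -62/23)
  u_3 = (26/175, 128/175, -186/175, -138/175)

Apply the Gram-Schmidt recurrence
  u_1 = v_1
  u_i = v_i − Σ_{j<i} ((v_i · u_j) / (u_j · u_j)) · u_j.

Step by step this gives:
  u_1 = (3, 3, 1, 2)
  u_2 = (-1/23, 22/23, 61/23, -62/23)
  u_3 = (26/175, 128/175, -186/175, -138/175)

Orthogonality check:
  u_2 · u_1 = 0 (should be 0)
  u_3 · u_1 = 0 (should be 0)
  u_3 · u_2 = 0 (should be 0)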